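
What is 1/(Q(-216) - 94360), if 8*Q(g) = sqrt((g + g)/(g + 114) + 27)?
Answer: -102663680/9687344844269 - 24*sqrt(1003)/9687344844269 ≈ -1.0598e-5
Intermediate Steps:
Q(g) = sqrt(27 + 2*g/(114 + g))/8 (Q(g) = sqrt((g + g)/(g + 114) + 27)/8 = sqrt((2*g)/(114 + g) + 27)/8 = sqrt(2*g/(114 + g) + 27)/8 = sqrt(27 + 2*g/(114 + g))/8)
1/(Q(-216) - 94360) = 1/(sqrt((3078 + 29*(-216))/(114 - 216))/8 - 94360) = 1/(sqrt((3078 - 6264)/(-102))/8 - 94360) = 1/(sqrt(-1/102*(-3186))/8 - 94360) = 1/(sqrt(531/17)/8 - 94360) = 1/((3*sqrt(1003)/17)/8 - 94360) = 1/(3*sqrt(1003)/136 - 94360) = 1/(-94360 + 3*sqrt(1003)/136)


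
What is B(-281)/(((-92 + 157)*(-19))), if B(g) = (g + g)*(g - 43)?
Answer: -182088/1235 ≈ -147.44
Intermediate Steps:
B(g) = 2*g*(-43 + g) (B(g) = (2*g)*(-43 + g) = 2*g*(-43 + g))
B(-281)/(((-92 + 157)*(-19))) = (2*(-281)*(-43 - 281))/(((-92 + 157)*(-19))) = (2*(-281)*(-324))/((65*(-19))) = 182088/(-1235) = 182088*(-1/1235) = -182088/1235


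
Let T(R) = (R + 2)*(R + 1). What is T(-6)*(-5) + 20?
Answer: -80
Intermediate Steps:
T(R) = (1 + R)*(2 + R) (T(R) = (2 + R)*(1 + R) = (1 + R)*(2 + R))
T(-6)*(-5) + 20 = (2 + (-6)**2 + 3*(-6))*(-5) + 20 = (2 + 36 - 18)*(-5) + 20 = 20*(-5) + 20 = -100 + 20 = -80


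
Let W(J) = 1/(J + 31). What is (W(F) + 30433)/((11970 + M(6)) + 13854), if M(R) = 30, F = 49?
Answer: 811547/689440 ≈ 1.1771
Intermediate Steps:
W(J) = 1/(31 + J)
(W(F) + 30433)/((11970 + M(6)) + 13854) = (1/(31 + 49) + 30433)/((11970 + 30) + 13854) = (1/80 + 30433)/(12000 + 13854) = (1/80 + 30433)/25854 = (2434641/80)*(1/25854) = 811547/689440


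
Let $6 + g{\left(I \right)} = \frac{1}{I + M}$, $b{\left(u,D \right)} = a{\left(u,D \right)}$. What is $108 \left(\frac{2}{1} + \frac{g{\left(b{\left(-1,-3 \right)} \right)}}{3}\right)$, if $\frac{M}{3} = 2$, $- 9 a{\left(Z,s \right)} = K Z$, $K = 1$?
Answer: $\frac{324}{55} \approx 5.8909$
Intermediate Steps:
$a{\left(Z,s \right)} = - \frac{Z}{9}$ ($a{\left(Z,s \right)} = - \frac{1 Z}{9} = - \frac{Z}{9}$)
$M = 6$ ($M = 3 \cdot 2 = 6$)
$b{\left(u,D \right)} = - \frac{u}{9}$
$g{\left(I \right)} = -6 + \frac{1}{6 + I}$ ($g{\left(I \right)} = -6 + \frac{1}{I + 6} = -6 + \frac{1}{6 + I}$)
$108 \left(\frac{2}{1} + \frac{g{\left(b{\left(-1,-3 \right)} \right)}}{3}\right) = 108 \left(\frac{2}{1} + \frac{\frac{1}{6 - - \frac{1}{9}} \left(-35 - 6 \left(\left(- \frac{1}{9}\right) \left(-1\right)\right)\right)}{3}\right) = 108 \left(2 \cdot 1 + \frac{-35 - \frac{2}{3}}{6 + \frac{1}{9}} \cdot \frac{1}{3}\right) = 108 \left(2 + \frac{-35 - \frac{2}{3}}{\frac{55}{9}} \cdot \frac{1}{3}\right) = 108 \left(2 + \frac{9}{55} \left(- \frac{107}{3}\right) \frac{1}{3}\right) = 108 \left(2 - \frac{107}{55}\right) = 108 \cdot \frac{3}{55} = \frac{324}{55}$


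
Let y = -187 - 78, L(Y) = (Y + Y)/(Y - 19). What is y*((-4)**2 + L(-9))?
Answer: -61745/14 ≈ -4410.4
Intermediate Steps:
L(Y) = 2*Y/(-19 + Y) (L(Y) = (2*Y)/(-19 + Y) = 2*Y/(-19 + Y))
y = -265
y*((-4)**2 + L(-9)) = -265*((-4)**2 + 2*(-9)/(-19 - 9)) = -265*(16 + 2*(-9)/(-28)) = -265*(16 + 2*(-9)*(-1/28)) = -265*(16 + 9/14) = -265*233/14 = -61745/14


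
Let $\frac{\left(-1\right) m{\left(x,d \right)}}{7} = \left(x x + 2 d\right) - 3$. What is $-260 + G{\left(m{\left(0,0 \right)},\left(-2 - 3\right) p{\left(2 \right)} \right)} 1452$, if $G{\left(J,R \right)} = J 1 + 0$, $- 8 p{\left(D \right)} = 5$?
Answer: $30232$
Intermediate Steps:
$p{\left(D \right)} = - \frac{5}{8}$ ($p{\left(D \right)} = \left(- \frac{1}{8}\right) 5 = - \frac{5}{8}$)
$m{\left(x,d \right)} = 21 - 14 d - 7 x^{2}$ ($m{\left(x,d \right)} = - 7 \left(\left(x x + 2 d\right) - 3\right) = - 7 \left(\left(x^{2} + 2 d\right) - 3\right) = - 7 \left(-3 + x^{2} + 2 d\right) = 21 - 14 d - 7 x^{2}$)
$G{\left(J,R \right)} = J$ ($G{\left(J,R \right)} = J + 0 = J$)
$-260 + G{\left(m{\left(0,0 \right)},\left(-2 - 3\right) p{\left(2 \right)} \right)} 1452 = -260 + \left(21 - 0 - 7 \cdot 0^{2}\right) 1452 = -260 + \left(21 + 0 - 0\right) 1452 = -260 + \left(21 + 0 + 0\right) 1452 = -260 + 21 \cdot 1452 = -260 + 30492 = 30232$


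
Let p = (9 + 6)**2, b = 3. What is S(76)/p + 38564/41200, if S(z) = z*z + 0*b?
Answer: 2466481/92700 ≈ 26.607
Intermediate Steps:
p = 225 (p = 15**2 = 225)
S(z) = z**2 (S(z) = z*z + 0*3 = z**2 + 0 = z**2)
S(76)/p + 38564/41200 = 76**2/225 + 38564/41200 = 5776*(1/225) + 38564*(1/41200) = 5776/225 + 9641/10300 = 2466481/92700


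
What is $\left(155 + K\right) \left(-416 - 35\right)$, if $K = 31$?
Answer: $-83886$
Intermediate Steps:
$\left(155 + K\right) \left(-416 - 35\right) = \left(155 + 31\right) \left(-416 - 35\right) = 186 \left(-451\right) = -83886$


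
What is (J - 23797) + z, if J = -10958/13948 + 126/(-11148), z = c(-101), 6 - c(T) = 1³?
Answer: -77074933625/3239423 ≈ -23793.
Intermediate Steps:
c(T) = 5 (c(T) = 6 - 1*1³ = 6 - 1*1 = 6 - 1 = 5)
z = 5
J = -2581609/3239423 (J = -10958*1/13948 + 126*(-1/11148) = -5479/6974 - 21/1858 = -2581609/3239423 ≈ -0.79694)
(J - 23797) + z = (-2581609/3239423 - 23797) + 5 = -77091130740/3239423 + 5 = -77074933625/3239423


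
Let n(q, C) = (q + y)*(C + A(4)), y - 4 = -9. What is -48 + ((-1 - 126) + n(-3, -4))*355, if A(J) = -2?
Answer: -28093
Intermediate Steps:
y = -5 (y = 4 - 9 = -5)
n(q, C) = (-5 + q)*(-2 + C) (n(q, C) = (q - 5)*(C - 2) = (-5 + q)*(-2 + C))
-48 + ((-1 - 126) + n(-3, -4))*355 = -48 + ((-1 - 126) + (10 - 5*(-4) - 2*(-3) - 4*(-3)))*355 = -48 + (-127 + (10 + 20 + 6 + 12))*355 = -48 + (-127 + 48)*355 = -48 - 79*355 = -48 - 28045 = -28093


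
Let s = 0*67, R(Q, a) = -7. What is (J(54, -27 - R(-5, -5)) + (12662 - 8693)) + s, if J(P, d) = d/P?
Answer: 107153/27 ≈ 3968.6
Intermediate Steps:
s = 0
(J(54, -27 - R(-5, -5)) + (12662 - 8693)) + s = ((-27 - 1*(-7))/54 + (12662 - 8693)) + 0 = ((-27 + 7)*(1/54) + 3969) + 0 = (-20*1/54 + 3969) + 0 = (-10/27 + 3969) + 0 = 107153/27 + 0 = 107153/27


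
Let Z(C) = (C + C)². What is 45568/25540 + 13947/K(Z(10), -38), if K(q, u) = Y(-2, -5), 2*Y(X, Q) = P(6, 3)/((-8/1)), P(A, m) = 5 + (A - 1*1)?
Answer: -28494232/1277 ≈ -22313.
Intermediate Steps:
P(A, m) = 4 + A (P(A, m) = 5 + (A - 1) = 5 + (-1 + A) = 4 + A)
Z(C) = 4*C² (Z(C) = (2*C)² = 4*C²)
Y(X, Q) = -5/8 (Y(X, Q) = ((4 + 6)/((-8/1)))/2 = (10/((-8*1)))/2 = (10/(-8))/2 = (10*(-⅛))/2 = (½)*(-5/4) = -5/8)
K(q, u) = -5/8
45568/25540 + 13947/K(Z(10), -38) = 45568/25540 + 13947/(-5/8) = 45568*(1/25540) + 13947*(-8/5) = 11392/6385 - 111576/5 = -28494232/1277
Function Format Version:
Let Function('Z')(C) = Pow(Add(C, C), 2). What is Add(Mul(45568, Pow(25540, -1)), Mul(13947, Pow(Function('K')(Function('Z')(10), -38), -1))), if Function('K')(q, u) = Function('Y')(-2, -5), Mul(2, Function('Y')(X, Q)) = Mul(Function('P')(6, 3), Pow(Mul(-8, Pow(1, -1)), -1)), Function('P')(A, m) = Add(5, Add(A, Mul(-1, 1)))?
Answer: Rational(-28494232, 1277) ≈ -22313.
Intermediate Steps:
Function('P')(A, m) = Add(4, A) (Function('P')(A, m) = Add(5, Add(A, -1)) = Add(5, Add(-1, A)) = Add(4, A))
Function('Z')(C) = Mul(4, Pow(C, 2)) (Function('Z')(C) = Pow(Mul(2, C), 2) = Mul(4, Pow(C, 2)))
Function('Y')(X, Q) = Rational(-5, 8) (Function('Y')(X, Q) = Mul(Rational(1, 2), Mul(Add(4, 6), Pow(Mul(-8, Pow(1, -1)), -1))) = Mul(Rational(1, 2), Mul(10, Pow(Mul(-8, 1), -1))) = Mul(Rational(1, 2), Mul(10, Pow(-8, -1))) = Mul(Rational(1, 2), Mul(10, Rational(-1, 8))) = Mul(Rational(1, 2), Rational(-5, 4)) = Rational(-5, 8))
Function('K')(q, u) = Rational(-5, 8)
Add(Mul(45568, Pow(25540, -1)), Mul(13947, Pow(Function('K')(Function('Z')(10), -38), -1))) = Add(Mul(45568, Pow(25540, -1)), Mul(13947, Pow(Rational(-5, 8), -1))) = Add(Mul(45568, Rational(1, 25540)), Mul(13947, Rational(-8, 5))) = Add(Rational(11392, 6385), Rational(-111576, 5)) = Rational(-28494232, 1277)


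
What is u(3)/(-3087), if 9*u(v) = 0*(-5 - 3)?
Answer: 0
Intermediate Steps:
u(v) = 0 (u(v) = (0*(-5 - 3))/9 = (0*(-8))/9 = (1/9)*0 = 0)
u(3)/(-3087) = 0/(-3087) = 0*(-1/3087) = 0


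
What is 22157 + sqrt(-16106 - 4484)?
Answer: 22157 + I*sqrt(20590) ≈ 22157.0 + 143.49*I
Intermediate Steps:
22157 + sqrt(-16106 - 4484) = 22157 + sqrt(-20590) = 22157 + I*sqrt(20590)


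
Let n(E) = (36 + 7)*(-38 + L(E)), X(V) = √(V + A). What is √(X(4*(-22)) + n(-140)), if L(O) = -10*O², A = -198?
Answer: √(-8429634 + I*√286) ≈ 0.e-3 + 2903.4*I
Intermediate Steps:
X(V) = √(-198 + V) (X(V) = √(V - 198) = √(-198 + V))
n(E) = -1634 - 430*E² (n(E) = (36 + 7)*(-38 - 10*E²) = 43*(-38 - 10*E²) = -1634 - 430*E²)
√(X(4*(-22)) + n(-140)) = √(√(-198 + 4*(-22)) + (-1634 - 430*(-140)²)) = √(√(-198 - 88) + (-1634 - 430*19600)) = √(√(-286) + (-1634 - 8428000)) = √(I*√286 - 8429634) = √(-8429634 + I*√286)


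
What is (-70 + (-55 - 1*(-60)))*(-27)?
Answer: 1755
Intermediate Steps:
(-70 + (-55 - 1*(-60)))*(-27) = (-70 + (-55 + 60))*(-27) = (-70 + 5)*(-27) = -65*(-27) = 1755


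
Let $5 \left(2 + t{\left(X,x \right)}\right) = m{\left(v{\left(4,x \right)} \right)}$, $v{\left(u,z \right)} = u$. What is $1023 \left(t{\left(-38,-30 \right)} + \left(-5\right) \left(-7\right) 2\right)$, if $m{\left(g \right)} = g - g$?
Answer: $69564$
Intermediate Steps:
$m{\left(g \right)} = 0$
$t{\left(X,x \right)} = -2$ ($t{\left(X,x \right)} = -2 + \frac{1}{5} \cdot 0 = -2 + 0 = -2$)
$1023 \left(t{\left(-38,-30 \right)} + \left(-5\right) \left(-7\right) 2\right) = 1023 \left(-2 + \left(-5\right) \left(-7\right) 2\right) = 1023 \left(-2 + 35 \cdot 2\right) = 1023 \left(-2 + 70\right) = 1023 \cdot 68 = 69564$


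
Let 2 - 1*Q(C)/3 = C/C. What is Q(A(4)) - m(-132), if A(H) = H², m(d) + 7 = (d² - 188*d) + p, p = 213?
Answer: -42443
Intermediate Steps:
m(d) = 206 + d² - 188*d (m(d) = -7 + ((d² - 188*d) + 213) = -7 + (213 + d² - 188*d) = 206 + d² - 188*d)
Q(C) = 3 (Q(C) = 6 - 3*C/C = 6 - 3*1 = 6 - 3 = 3)
Q(A(4)) - m(-132) = 3 - (206 + (-132)² - 188*(-132)) = 3 - (206 + 17424 + 24816) = 3 - 1*42446 = 3 - 42446 = -42443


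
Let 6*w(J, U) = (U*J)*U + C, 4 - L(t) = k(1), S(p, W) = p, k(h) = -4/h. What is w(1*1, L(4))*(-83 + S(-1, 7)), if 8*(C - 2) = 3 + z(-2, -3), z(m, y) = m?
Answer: -3703/4 ≈ -925.75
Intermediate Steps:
L(t) = 8 (L(t) = 4 - (-4)/1 = 4 - (-4) = 4 - 1*(-4) = 4 + 4 = 8)
C = 17/8 (C = 2 + (3 - 2)/8 = 2 + (⅛)*1 = 2 + ⅛ = 17/8 ≈ 2.1250)
w(J, U) = 17/48 + J*U²/6 (w(J, U) = ((U*J)*U + 17/8)/6 = ((J*U)*U + 17/8)/6 = (J*U² + 17/8)/6 = (17/8 + J*U²)/6 = 17/48 + J*U²/6)
w(1*1, L(4))*(-83 + S(-1, 7)) = (17/48 + (⅙)*(1*1)*8²)*(-83 - 1) = (17/48 + (⅙)*1*64)*(-84) = (17/48 + 32/3)*(-84) = (529/48)*(-84) = -3703/4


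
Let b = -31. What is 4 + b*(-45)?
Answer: 1399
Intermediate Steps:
4 + b*(-45) = 4 - 31*(-45) = 4 + 1395 = 1399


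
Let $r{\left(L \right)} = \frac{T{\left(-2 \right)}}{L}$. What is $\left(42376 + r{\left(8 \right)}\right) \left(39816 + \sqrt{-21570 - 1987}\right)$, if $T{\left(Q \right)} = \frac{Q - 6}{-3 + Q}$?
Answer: $\frac{8436253896}{5} + \frac{211881 i \sqrt{23557}}{5} \approx 1.6873 \cdot 10^{9} + 6.504 \cdot 10^{6} i$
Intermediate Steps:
$T{\left(Q \right)} = \frac{-6 + Q}{-3 + Q}$
$r{\left(L \right)} = \frac{8}{5 L}$ ($r{\left(L \right)} = \frac{\frac{1}{-3 - 2} \left(-6 - 2\right)}{L} = \frac{\frac{1}{-5} \left(-8\right)}{L} = \frac{\left(- \frac{1}{5}\right) \left(-8\right)}{L} = \frac{8}{5 L}$)
$\left(42376 + r{\left(8 \right)}\right) \left(39816 + \sqrt{-21570 - 1987}\right) = \left(42376 + \frac{8}{5 \cdot 8}\right) \left(39816 + \sqrt{-21570 - 1987}\right) = \left(42376 + \frac{8}{5} \cdot \frac{1}{8}\right) \left(39816 + \sqrt{-23557}\right) = \left(42376 + \frac{1}{5}\right) \left(39816 + i \sqrt{23557}\right) = \frac{211881 \left(39816 + i \sqrt{23557}\right)}{5} = \frac{8436253896}{5} + \frac{211881 i \sqrt{23557}}{5}$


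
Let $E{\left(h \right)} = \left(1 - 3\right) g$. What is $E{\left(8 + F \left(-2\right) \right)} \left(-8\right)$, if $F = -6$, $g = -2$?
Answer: $-32$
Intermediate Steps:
$E{\left(h \right)} = 4$ ($E{\left(h \right)} = \left(1 - 3\right) \left(-2\right) = \left(-2\right) \left(-2\right) = 4$)
$E{\left(8 + F \left(-2\right) \right)} \left(-8\right) = 4 \left(-8\right) = -32$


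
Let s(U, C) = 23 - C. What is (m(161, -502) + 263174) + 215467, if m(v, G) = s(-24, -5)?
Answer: 478669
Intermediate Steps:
m(v, G) = 28 (m(v, G) = 23 - 1*(-5) = 23 + 5 = 28)
(m(161, -502) + 263174) + 215467 = (28 + 263174) + 215467 = 263202 + 215467 = 478669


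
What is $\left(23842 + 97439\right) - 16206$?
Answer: $105075$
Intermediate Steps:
$\left(23842 + 97439\right) - 16206 = 121281 + \left(-160730 + 144524\right) = 121281 - 16206 = 105075$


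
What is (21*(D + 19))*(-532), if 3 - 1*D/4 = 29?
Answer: 949620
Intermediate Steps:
D = -104 (D = 12 - 4*29 = 12 - 116 = -104)
(21*(D + 19))*(-532) = (21*(-104 + 19))*(-532) = (21*(-85))*(-532) = -1785*(-532) = 949620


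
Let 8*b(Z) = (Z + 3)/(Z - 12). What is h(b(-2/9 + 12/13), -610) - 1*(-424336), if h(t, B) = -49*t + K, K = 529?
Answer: 4493393457/10576 ≈ 4.2487e+5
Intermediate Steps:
b(Z) = (3 + Z)/(8*(-12 + Z)) (b(Z) = ((Z + 3)/(Z - 12))/8 = ((3 + Z)/(-12 + Z))/8 = (3 + Z)/(8*(-12 + Z)))
h(t, B) = 529 - 49*t (h(t, B) = -49*t + 529 = 529 - 49*t)
h(b(-2/9 + 12/13), -610) - 1*(-424336) = (529 - 49*(3 + (-2/9 + 12/13))/(8*(-12 + (-2/9 + 12/13)))) - 1*(-424336) = (529 - 49*(3 + (-2*⅑ + 12*(1/13)))/(8*(-12 + (-2*⅑ + 12*(1/13))))) + 424336 = (529 - 49*(3 + (-2/9 + 12/13))/(8*(-12 + (-2/9 + 12/13)))) + 424336 = (529 - 49*(3 + 82/117)/(8*(-12 + 82/117))) + 424336 = (529 - 49*433/(8*(-1322/117)*117)) + 424336 = (529 - 49*(-117)*433/(8*1322*117)) + 424336 = (529 - 49*(-433/10576)) + 424336 = (529 + 21217/10576) + 424336 = 5615921/10576 + 424336 = 4493393457/10576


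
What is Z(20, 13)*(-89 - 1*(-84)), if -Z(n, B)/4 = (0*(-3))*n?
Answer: 0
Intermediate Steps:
Z(n, B) = 0 (Z(n, B) = -4*0*(-3)*n = -0*n = -4*0 = 0)
Z(20, 13)*(-89 - 1*(-84)) = 0*(-89 - 1*(-84)) = 0*(-89 + 84) = 0*(-5) = 0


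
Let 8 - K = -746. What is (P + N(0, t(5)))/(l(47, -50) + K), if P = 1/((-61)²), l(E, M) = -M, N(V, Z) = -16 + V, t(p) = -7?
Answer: -19845/997228 ≈ -0.019900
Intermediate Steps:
K = 754 (K = 8 - 1*(-746) = 8 + 746 = 754)
P = 1/3721 ≈ 0.00026874
(P + N(0, t(5)))/(l(47, -50) + K) = (1/3721 + (-16 + 0))/(-1*(-50) + 754) = (1/3721 - 16)/(50 + 754) = -59535/3721/804 = -59535/3721*1/804 = -19845/997228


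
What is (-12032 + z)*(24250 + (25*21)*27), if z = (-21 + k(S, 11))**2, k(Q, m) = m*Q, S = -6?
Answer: -171490775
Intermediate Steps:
k(Q, m) = Q*m
z = 7569 (z = (-21 - 6*11)**2 = (-21 - 66)**2 = (-87)**2 = 7569)
(-12032 + z)*(24250 + (25*21)*27) = (-12032 + 7569)*(24250 + (25*21)*27) = -4463*(24250 + 525*27) = -4463*(24250 + 14175) = -4463*38425 = -171490775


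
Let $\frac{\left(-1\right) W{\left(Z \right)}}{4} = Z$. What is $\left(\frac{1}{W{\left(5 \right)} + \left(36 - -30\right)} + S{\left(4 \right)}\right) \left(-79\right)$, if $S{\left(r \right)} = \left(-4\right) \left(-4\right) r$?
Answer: $- \frac{232655}{46} \approx -5057.7$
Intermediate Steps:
$S{\left(r \right)} = 16 r$
$W{\left(Z \right)} = - 4 Z$
$\left(\frac{1}{W{\left(5 \right)} + \left(36 - -30\right)} + S{\left(4 \right)}\right) \left(-79\right) = \left(\frac{1}{\left(-4\right) 5 + \left(36 - -30\right)} + 16 \cdot 4\right) \left(-79\right) = \left(\frac{1}{-20 + \left(36 + 30\right)} + 64\right) \left(-79\right) = \left(\frac{1}{-20 + 66} + 64\right) \left(-79\right) = \left(\frac{1}{46} + 64\right) \left(-79\right) = \frac{2945}{46} \left(-79\right) = - \frac{232655}{46}$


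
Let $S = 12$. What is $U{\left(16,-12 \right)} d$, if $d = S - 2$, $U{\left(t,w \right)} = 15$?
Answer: $150$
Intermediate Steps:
$d = 10$ ($d = 12 - 2 = 10$)
$U{\left(16,-12 \right)} d = 15 \cdot 10 = 150$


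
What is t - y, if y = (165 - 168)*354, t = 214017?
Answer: 215079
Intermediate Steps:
y = -1062 (y = -3*354 = -1062)
t - y = 214017 - 1*(-1062) = 214017 + 1062 = 215079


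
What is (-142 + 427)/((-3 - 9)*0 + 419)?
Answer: 285/419 ≈ 0.68019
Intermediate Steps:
(-142 + 427)/((-3 - 9)*0 + 419) = 285/(-12*0 + 419) = 285/(0 + 419) = 285/419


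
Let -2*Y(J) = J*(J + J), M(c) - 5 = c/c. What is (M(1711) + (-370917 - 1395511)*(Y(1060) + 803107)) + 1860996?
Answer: 566129670006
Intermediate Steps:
M(c) = 6 (M(c) = 5 + c/c = 5 + 1 = 6)
Y(J) = -J**2 (Y(J) = -J*(J + J)/2 = -J*2*J/2 = -J**2)
(M(1711) + (-370917 - 1395511)*(Y(1060) + 803107)) + 1860996 = (6 + (-370917 - 1395511)*(-1*1060**2 + 803107)) + 1860996 = (6 - 1766428*(-1*1123600 + 803107)) + 1860996 = (6 - 1766428*(-1123600 + 803107)) + 1860996 = (6 - 1766428*(-320493)) + 1860996 = (6 + 566127809004) + 1860996 = 566127809010 + 1860996 = 566129670006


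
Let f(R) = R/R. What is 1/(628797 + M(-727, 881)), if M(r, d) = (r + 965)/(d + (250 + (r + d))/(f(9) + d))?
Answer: 388723/244427961189 ≈ 1.5903e-6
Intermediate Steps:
f(R) = 1
M(r, d) = (965 + r)/(d + (250 + d + r)/(1 + d)) (M(r, d) = (r + 965)/(d + (250 + (r + d))/(1 + d)) = (965 + r)/(d + (250 + (d + r))/(1 + d)) = (965 + r)/(d + (250 + d + r)/(1 + d)))
1/(628797 + M(-727, 881)) = 1/(628797 + (965 - 727 + 965*881 + 881*(-727))/(250 - 727 + 881**2 + 2*881)) = 1/(628797 + (965 - 727 + 850165 - 640487)/(250 - 727 + 776161 + 1762)) = 1/(628797 + 209916/777446) = 1/(628797 + (1/777446)*209916) = 1/(628797 + 104958/388723) = 1/(244427961189/388723) = 388723/244427961189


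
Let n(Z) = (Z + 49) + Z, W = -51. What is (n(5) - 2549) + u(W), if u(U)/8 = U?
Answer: -2898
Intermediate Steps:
u(U) = 8*U
n(Z) = 49 + 2*Z (n(Z) = (49 + Z) + Z = 49 + 2*Z)
(n(5) - 2549) + u(W) = ((49 + 2*5) - 2549) + 8*(-51) = ((49 + 10) - 2549) - 408 = (59 - 2549) - 408 = -2490 - 408 = -2898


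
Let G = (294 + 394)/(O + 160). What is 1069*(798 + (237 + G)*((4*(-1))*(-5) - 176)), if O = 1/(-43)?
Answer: -90314839150/2293 ≈ -3.9387e+7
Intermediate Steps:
O = -1/43 ≈ -0.023256
G = 29584/6879 (G = (294 + 394)/(-1/43 + 160) = 688/(6879/43) = 688*(43/6879) = 29584/6879 ≈ 4.3006)
1069*(798 + (237 + G)*((4*(-1))*(-5) - 176)) = 1069*(798 + (237 + 29584/6879)*((4*(-1))*(-5) - 176)) = 1069*(798 + 1659907*(-4*(-5) - 176)/6879) = 1069*(798 + 1659907*(20 - 176)/6879) = 1069*(798 + (1659907/6879)*(-156)) = 1069*(798 - 86315164/2293) = 1069*(-84485350/2293) = -90314839150/2293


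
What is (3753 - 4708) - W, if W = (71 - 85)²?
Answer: -1151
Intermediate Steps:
W = 196 (W = (-14)² = 196)
(3753 - 4708) - W = (3753 - 4708) - 1*196 = -955 - 196 = -1151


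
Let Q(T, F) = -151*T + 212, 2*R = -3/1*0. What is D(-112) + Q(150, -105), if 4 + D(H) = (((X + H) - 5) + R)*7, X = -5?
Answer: -23296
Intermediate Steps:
R = 0 (R = (-3/1*0)/2 = (-3*1*0)/2 = (-3*0)/2 = (½)*0 = 0)
Q(T, F) = 212 - 151*T
D(H) = -74 + 7*H (D(H) = -4 + (((-5 + H) - 5) + 0)*7 = -4 + ((-10 + H) + 0)*7 = -4 + (-10 + H)*7 = -4 + (-70 + 7*H) = -74 + 7*H)
D(-112) + Q(150, -105) = (-74 + 7*(-112)) + (212 - 151*150) = (-74 - 784) + (212 - 22650) = -858 - 22438 = -23296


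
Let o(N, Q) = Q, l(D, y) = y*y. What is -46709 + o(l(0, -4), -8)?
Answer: -46717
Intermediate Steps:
l(D, y) = y²
-46709 + o(l(0, -4), -8) = -46709 - 8 = -46717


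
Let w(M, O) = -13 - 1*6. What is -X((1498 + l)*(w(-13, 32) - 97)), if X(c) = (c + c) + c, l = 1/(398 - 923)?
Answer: 91228084/175 ≈ 5.2130e+5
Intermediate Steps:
l = -1/525 (l = 1/(-525) = -1/525 ≈ -0.0019048)
w(M, O) = -19 (w(M, O) = -13 - 6 = -19)
X(c) = 3*c (X(c) = 2*c + c = 3*c)
-X((1498 + l)*(w(-13, 32) - 97)) = -3*(1498 - 1/525)*(-19 - 97) = -3*(786449/525)*(-116) = -3*(-91228084)/525 = -1*(-91228084/175) = 91228084/175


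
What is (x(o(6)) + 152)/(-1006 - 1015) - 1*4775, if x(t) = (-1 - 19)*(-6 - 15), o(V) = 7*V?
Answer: -9650847/2021 ≈ -4775.3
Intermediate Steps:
x(t) = 420 (x(t) = -20*(-21) = 420)
(x(o(6)) + 152)/(-1006 - 1015) - 1*4775 = (420 + 152)/(-1006 - 1015) - 1*4775 = 572/(-2021) - 4775 = 572*(-1/2021) - 4775 = -572/2021 - 4775 = -9650847/2021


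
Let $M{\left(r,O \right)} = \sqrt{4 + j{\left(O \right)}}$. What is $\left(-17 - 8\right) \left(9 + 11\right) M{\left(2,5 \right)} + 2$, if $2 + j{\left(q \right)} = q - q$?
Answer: $2 - 500 \sqrt{2} \approx -705.11$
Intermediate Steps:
$j{\left(q \right)} = -2$ ($j{\left(q \right)} = -2 + \left(q - q\right) = -2 + 0 = -2$)
$M{\left(r,O \right)} = \sqrt{2}$ ($M{\left(r,O \right)} = \sqrt{4 - 2} = \sqrt{2}$)
$\left(-17 - 8\right) \left(9 + 11\right) M{\left(2,5 \right)} + 2 = \left(-17 - 8\right) \left(9 + 11\right) \sqrt{2} + 2 = \left(-25\right) 20 \sqrt{2} + 2 = - 500 \sqrt{2} + 2 = 2 - 500 \sqrt{2}$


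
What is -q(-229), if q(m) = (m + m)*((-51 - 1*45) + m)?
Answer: -148850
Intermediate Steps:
q(m) = 2*m*(-96 + m) (q(m) = (2*m)*((-51 - 45) + m) = (2*m)*(-96 + m) = 2*m*(-96 + m))
-q(-229) = -2*(-229)*(-96 - 229) = -2*(-229)*(-325) = -1*148850 = -148850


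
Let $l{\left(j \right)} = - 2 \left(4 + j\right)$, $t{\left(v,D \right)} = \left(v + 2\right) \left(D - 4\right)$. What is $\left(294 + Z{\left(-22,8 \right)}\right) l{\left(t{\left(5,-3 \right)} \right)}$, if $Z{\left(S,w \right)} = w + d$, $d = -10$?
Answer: $26280$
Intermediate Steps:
$t{\left(v,D \right)} = \left(-4 + D\right) \left(2 + v\right)$ ($t{\left(v,D \right)} = \left(2 + v\right) \left(-4 + D\right) = \left(-4 + D\right) \left(2 + v\right)$)
$l{\left(j \right)} = -8 - 2 j$
$Z{\left(S,w \right)} = -10 + w$ ($Z{\left(S,w \right)} = w - 10 = -10 + w$)
$\left(294 + Z{\left(-22,8 \right)}\right) l{\left(t{\left(5,-3 \right)} \right)} = \left(294 + \left(-10 + 8\right)\right) \left(-8 - 2 \left(-8 - 20 + 2 \left(-3\right) - 15\right)\right) = \left(294 - 2\right) \left(-8 - 2 \left(-8 - 20 - 6 - 15\right)\right) = 292 \left(-8 - -98\right) = 292 \left(-8 + 98\right) = 292 \cdot 90 = 26280$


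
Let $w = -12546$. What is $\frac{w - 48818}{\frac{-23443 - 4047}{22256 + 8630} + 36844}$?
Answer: $- \frac{947644252}{568968147} \approx -1.6655$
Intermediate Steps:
$\frac{w - 48818}{\frac{-23443 - 4047}{22256 + 8630} + 36844} = \frac{-12546 - 48818}{\frac{-23443 - 4047}{22256 + 8630} + 36844} = - \frac{61364}{- \frac{27490}{30886} + 36844} = - \frac{61364}{\left(-27490\right) \frac{1}{30886} + 36844} = - \frac{61364}{- \frac{13745}{15443} + 36844} = - \frac{61364}{\frac{568968147}{15443}} = \left(-61364\right) \frac{15443}{568968147} = - \frac{947644252}{568968147}$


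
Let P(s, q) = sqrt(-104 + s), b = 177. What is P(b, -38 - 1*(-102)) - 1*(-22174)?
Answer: 22174 + sqrt(73) ≈ 22183.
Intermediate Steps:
P(b, -38 - 1*(-102)) - 1*(-22174) = sqrt(-104 + 177) - 1*(-22174) = sqrt(73) + 22174 = 22174 + sqrt(73)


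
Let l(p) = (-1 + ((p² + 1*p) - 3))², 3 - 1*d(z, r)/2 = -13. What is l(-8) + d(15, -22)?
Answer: 2736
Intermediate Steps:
d(z, r) = 32 (d(z, r) = 6 - 2*(-13) = 6 + 26 = 32)
l(p) = (-4 + p + p²)² (l(p) = (-1 + ((p² + p) - 3))² = (-1 + ((p + p²) - 3))² = (-1 + (-3 + p + p²))² = (-4 + p + p²)²)
l(-8) + d(15, -22) = (-4 - 8 + (-8)²)² + 32 = (-4 - 8 + 64)² + 32 = 52² + 32 = 2704 + 32 = 2736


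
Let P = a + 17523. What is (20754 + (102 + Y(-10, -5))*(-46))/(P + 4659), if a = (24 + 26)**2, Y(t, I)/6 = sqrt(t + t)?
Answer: 8031/12341 - 276*I*sqrt(5)/12341 ≈ 0.65076 - 0.050008*I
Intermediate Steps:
Y(t, I) = 6*sqrt(2)*sqrt(t) (Y(t, I) = 6*sqrt(t + t) = 6*sqrt(2*t) = 6*(sqrt(2)*sqrt(t)) = 6*sqrt(2)*sqrt(t))
a = 2500 (a = 50**2 = 2500)
P = 20023 (P = 2500 + 17523 = 20023)
(20754 + (102 + Y(-10, -5))*(-46))/(P + 4659) = (20754 + (102 + 6*sqrt(2)*sqrt(-10))*(-46))/(20023 + 4659) = (20754 + (102 + 6*sqrt(2)*(I*sqrt(10)))*(-46))/24682 = (20754 + (102 + 12*I*sqrt(5))*(-46))*(1/24682) = (20754 + (-4692 - 552*I*sqrt(5)))*(1/24682) = (16062 - 552*I*sqrt(5))*(1/24682) = 8031/12341 - 276*I*sqrt(5)/12341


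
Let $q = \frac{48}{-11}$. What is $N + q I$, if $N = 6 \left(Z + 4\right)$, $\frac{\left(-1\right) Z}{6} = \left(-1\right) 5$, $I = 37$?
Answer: $\frac{468}{11} \approx 42.545$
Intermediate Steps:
$q = - \frac{48}{11}$ ($q = 48 \left(- \frac{1}{11}\right) = - \frac{48}{11} \approx -4.3636$)
$Z = 30$ ($Z = - 6 \left(\left(-1\right) 5\right) = \left(-6\right) \left(-5\right) = 30$)
$N = 204$ ($N = 6 \left(30 + 4\right) = 6 \cdot 34 = 204$)
$N + q I = 204 - \frac{1776}{11} = \frac{468}{11}$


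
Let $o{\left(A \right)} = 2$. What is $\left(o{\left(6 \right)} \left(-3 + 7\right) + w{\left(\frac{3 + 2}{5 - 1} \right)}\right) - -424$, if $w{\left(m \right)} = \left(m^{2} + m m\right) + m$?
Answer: $\frac{3491}{8} \approx 436.38$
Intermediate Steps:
$w{\left(m \right)} = m + 2 m^{2}$ ($w{\left(m \right)} = \left(m^{2} + m^{2}\right) + m = 2 m^{2} + m = m + 2 m^{2}$)
$\left(o{\left(6 \right)} \left(-3 + 7\right) + w{\left(\frac{3 + 2}{5 - 1} \right)}\right) - -424 = \left(2 \left(-3 + 7\right) + \frac{3 + 2}{5 - 1} \left(1 + 2 \frac{3 + 2}{5 - 1}\right)\right) - -424 = \left(2 \cdot 4 + \frac{5}{4} \left(1 + 2 \cdot \frac{5}{4}\right)\right) + 424 = \left(8 + 5 \cdot \frac{1}{4} \left(1 + 2 \cdot 5 \cdot \frac{1}{4}\right)\right) + 424 = \left(8 + \frac{5 \left(1 + 2 \cdot \frac{5}{4}\right)}{4}\right) + 424 = \left(8 + \frac{5 \left(1 + \frac{5}{2}\right)}{4}\right) + 424 = \left(8 + \frac{5}{4} \cdot \frac{7}{2}\right) + 424 = \left(8 + \frac{35}{8}\right) + 424 = \frac{99}{8} + 424 = \frac{3491}{8}$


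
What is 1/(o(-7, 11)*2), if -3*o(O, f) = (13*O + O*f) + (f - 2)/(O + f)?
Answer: 2/221 ≈ 0.0090498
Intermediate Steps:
o(O, f) = -13*O/3 - O*f/3 - (-2 + f)/(3*(O + f)) (o(O, f) = -((13*O + O*f) + (f - 2)/(O + f))/3 = -((13*O + O*f) + (-2 + f)/(O + f))/3 = -(13*O + O*f + (-2 + f)/(O + f))/3 = -13*O/3 - O*f/3 - (-2 + f)/(3*(O + f)))
1/(o(-7, 11)*2) = 1/(((2 - 1*11 - 13*(-7)² - 1*(-7)*11² - 1*11*(-7)² - 13*(-7)*11)/(3*(-7 + 11)))*2) = 1/(((⅓)*(2 - 11 - 13*49 - 1*(-7)*121 - 1*11*49 + 1001)/4)*2) = 1/(((⅓)*(¼)*(2 - 11 - 637 + 847 - 539 + 1001))*2) = 1/(((⅓)*(¼)*663)*2) = 1/((221/4)*2) = 1/(221/2) = 2/221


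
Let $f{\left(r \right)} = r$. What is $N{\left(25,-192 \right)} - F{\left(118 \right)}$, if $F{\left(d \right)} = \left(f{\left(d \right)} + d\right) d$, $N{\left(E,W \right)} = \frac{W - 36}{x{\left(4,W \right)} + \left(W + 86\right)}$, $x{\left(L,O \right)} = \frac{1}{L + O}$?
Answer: $- \frac{184979976}{6643} \approx -27846.0$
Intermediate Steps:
$N{\left(E,W \right)} = \frac{-36 + W}{86 + W + \frac{1}{4 + W}}$ ($N{\left(E,W \right)} = \frac{W - 36}{\frac{1}{4 + W} + \left(W + 86\right)} = \frac{-36 + W}{\frac{1}{4 + W} + \left(86 + W\right)} = \frac{-36 + W}{86 + W + \frac{1}{4 + W}}$)
$F{\left(d \right)} = 2 d^{2}$ ($F{\left(d \right)} = \left(d + d\right) d = 2 d d = 2 d^{2}$)
$N{\left(25,-192 \right)} - F{\left(118 \right)} = \frac{\left(-36 - 192\right) \left(4 - 192\right)}{1 + \left(4 - 192\right) \left(86 - 192\right)} - 2 \cdot 118^{2} = \frac{1}{1 - -19928} \left(-228\right) \left(-188\right) - 2 \cdot 13924 = \frac{1}{1 + 19928} \left(-228\right) \left(-188\right) - 27848 = \frac{1}{19929} \left(-228\right) \left(-188\right) - 27848 = \frac{14288}{6643} - 27848 = - \frac{184979976}{6643}$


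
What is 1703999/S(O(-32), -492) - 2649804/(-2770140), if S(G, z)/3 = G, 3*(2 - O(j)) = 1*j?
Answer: 393368040201/8772110 ≈ 44843.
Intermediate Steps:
O(j) = 2 - j/3
S(G, z) = 3*G
1703999/S(O(-32), -492) - 2649804/(-2770140) = 1703999/((3*(2 - 1/3*(-32)))) - 2649804/(-2770140) = 1703999/((3*(2 + 32/3))) - 2649804*(-1/2770140) = 1703999/((3*(38/3))) + 220817/230845 = 1703999/38 + 220817/230845 = 393368040201/8772110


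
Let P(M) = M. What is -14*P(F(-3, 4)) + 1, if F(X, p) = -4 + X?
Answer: 99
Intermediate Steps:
-14*P(F(-3, 4)) + 1 = -14*(-4 - 3) + 1 = -14*(-7) + 1 = 98 + 1 = 99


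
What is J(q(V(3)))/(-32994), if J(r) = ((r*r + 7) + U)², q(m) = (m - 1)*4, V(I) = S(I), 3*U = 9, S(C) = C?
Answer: -2738/16497 ≈ -0.16597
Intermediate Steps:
U = 3 (U = (⅓)*9 = 3)
V(I) = I
q(m) = -4 + 4*m (q(m) = (-1 + m)*4 = -4 + 4*m)
J(r) = (10 + r²)² (J(r) = ((r*r + 7) + 3)² = ((r² + 7) + 3)² = ((7 + r²) + 3)² = (10 + r²)²)
J(q(V(3)))/(-32994) = (10 + (-4 + 4*3)²)²/(-32994) = (10 + (-4 + 12)²)²*(-1/32994) = (10 + 8²)²*(-1/32994) = (10 + 64)²*(-1/32994) = 74²*(-1/32994) = 5476*(-1/32994) = -2738/16497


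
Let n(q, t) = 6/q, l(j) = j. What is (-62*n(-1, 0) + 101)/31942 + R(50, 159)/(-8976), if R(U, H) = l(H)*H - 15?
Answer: -66900077/23892616 ≈ -2.8000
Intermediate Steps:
R(U, H) = -15 + H² (R(U, H) = H*H - 15 = H² - 15 = -15 + H²)
(-62*n(-1, 0) + 101)/31942 + R(50, 159)/(-8976) = (-372/(-1) + 101)/31942 + (-15 + 159²)/(-8976) = (-372*(-1) + 101)*(1/31942) + (-15 + 25281)*(-1/8976) = (-62*(-6) + 101)*(1/31942) + 25266*(-1/8976) = (372 + 101)*(1/31942) - 4211/1496 = 473*(1/31942) - 4211/1496 = 473/31942 - 4211/1496 = -66900077/23892616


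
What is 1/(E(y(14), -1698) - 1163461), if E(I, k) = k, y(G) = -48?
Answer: -1/1165159 ≈ -8.5825e-7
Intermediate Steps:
1/(E(y(14), -1698) - 1163461) = 1/(-1698 - 1163461) = 1/(-1165159) = -1/1165159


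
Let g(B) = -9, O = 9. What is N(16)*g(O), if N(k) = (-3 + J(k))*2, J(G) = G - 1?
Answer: -216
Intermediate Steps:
J(G) = -1 + G
N(k) = -8 + 2*k (N(k) = (-3 + (-1 + k))*2 = (-4 + k)*2 = -8 + 2*k)
N(16)*g(O) = (-8 + 2*16)*(-9) = (-8 + 32)*(-9) = 24*(-9) = -216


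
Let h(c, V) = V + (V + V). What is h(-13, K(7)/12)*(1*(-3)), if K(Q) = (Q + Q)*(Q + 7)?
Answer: -147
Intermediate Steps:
K(Q) = 2*Q*(7 + Q) (K(Q) = (2*Q)*(7 + Q) = 2*Q*(7 + Q))
h(c, V) = 3*V (h(c, V) = V + 2*V = 3*V)
h(-13, K(7)/12)*(1*(-3)) = (3*((2*7*(7 + 7))/12))*(1*(-3)) = (3*((2*7*14)*(1/12)))*(-3) = (3*(196*(1/12)))*(-3) = (3*(49/3))*(-3) = 49*(-3) = -147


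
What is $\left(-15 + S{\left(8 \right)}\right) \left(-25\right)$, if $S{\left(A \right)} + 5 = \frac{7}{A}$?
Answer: $\frac{3825}{8} \approx 478.13$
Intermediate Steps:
$S{\left(A \right)} = -5 + \frac{7}{A}$
$\left(-15 + S{\left(8 \right)}\right) \left(-25\right) = \left(-15 - \left(5 - \frac{7}{8}\right)\right) \left(-25\right) = \left(-15 + \left(-5 + 7 \cdot \frac{1}{8}\right)\right) \left(-25\right) = \left(-15 + \left(-5 + \frac{7}{8}\right)\right) \left(-25\right) = \left(-15 - \frac{33}{8}\right) \left(-25\right) = \left(- \frac{153}{8}\right) \left(-25\right) = \frac{3825}{8}$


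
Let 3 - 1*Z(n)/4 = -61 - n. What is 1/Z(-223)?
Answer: -1/636 ≈ -0.0015723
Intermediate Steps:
Z(n) = 256 + 4*n (Z(n) = 12 - 4*(-61 - n) = 12 + (244 + 4*n) = 256 + 4*n)
1/Z(-223) = 1/(256 + 4*(-223)) = 1/(256 - 892) = 1/(-636) = -1/636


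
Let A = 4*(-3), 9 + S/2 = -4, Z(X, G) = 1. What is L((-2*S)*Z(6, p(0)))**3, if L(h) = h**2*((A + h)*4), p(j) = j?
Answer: 80980417183744000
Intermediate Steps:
S = -26 (S = -18 + 2*(-4) = -18 - 8 = -26)
A = -12
L(h) = h**2*(-48 + 4*h) (L(h) = h**2*((-12 + h)*4) = h**2*(-48 + 4*h))
L((-2*S)*Z(6, p(0)))**3 = (4*(-2*(-26)*1)**2*(-12 - 2*(-26)*1))**3 = (4*(52*1)**2*(-12 + 52*1))**3 = (4*52**2*(-12 + 52))**3 = (4*2704*40)**3 = 432640**3 = 80980417183744000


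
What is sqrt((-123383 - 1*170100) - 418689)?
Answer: 2*I*sqrt(178043) ≈ 843.9*I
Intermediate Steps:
sqrt((-123383 - 1*170100) - 418689) = sqrt((-123383 - 170100) - 418689) = sqrt(-293483 - 418689) = sqrt(-712172) = 2*I*sqrt(178043)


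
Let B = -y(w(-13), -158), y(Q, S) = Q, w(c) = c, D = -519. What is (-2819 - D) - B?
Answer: -2313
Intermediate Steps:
B = 13 (B = -1*(-13) = 13)
(-2819 - D) - B = (-2819 - 1*(-519)) - 1*13 = (-2819 + 519) - 13 = -2300 - 13 = -2313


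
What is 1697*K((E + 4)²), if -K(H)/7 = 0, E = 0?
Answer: 0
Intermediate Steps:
K(H) = 0 (K(H) = -7*0 = 0)
1697*K((E + 4)²) = 1697*0 = 0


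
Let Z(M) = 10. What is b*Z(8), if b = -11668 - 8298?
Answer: -199660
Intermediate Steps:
b = -19966
b*Z(8) = -19966*10 = -199660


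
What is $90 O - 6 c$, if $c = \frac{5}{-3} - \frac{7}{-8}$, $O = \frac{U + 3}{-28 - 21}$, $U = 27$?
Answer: $- \frac{9869}{196} \approx -50.352$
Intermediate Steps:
$O = - \frac{30}{49}$ ($O = \frac{27 + 3}{-28 - 21} = \frac{30}{-49} = 30 \left(- \frac{1}{49}\right) = - \frac{30}{49} \approx -0.61224$)
$c = - \frac{19}{24}$ ($c = 5 \left(- \frac{1}{3}\right) - - \frac{7}{8} = - \frac{5}{3} + \frac{7}{8} = - \frac{19}{24} \approx -0.79167$)
$90 O - 6 c = 90 \left(- \frac{30}{49}\right) - - \frac{19}{4} = - \frac{2700}{49} + \frac{19}{4} = - \frac{9869}{196}$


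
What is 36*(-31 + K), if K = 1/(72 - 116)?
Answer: -12285/11 ≈ -1116.8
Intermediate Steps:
K = -1/44 (K = 1/(-44) = -1/44 ≈ -0.022727)
36*(-31 + K) = 36*(-31 - 1/44) = 36*(-1365/44) = -12285/11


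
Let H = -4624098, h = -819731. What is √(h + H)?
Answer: I*√5443829 ≈ 2333.2*I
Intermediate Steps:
√(h + H) = √(-819731 - 4624098) = √(-5443829) = I*√5443829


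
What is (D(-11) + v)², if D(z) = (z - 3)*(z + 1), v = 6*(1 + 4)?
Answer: 28900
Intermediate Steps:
v = 30 (v = 6*5 = 30)
D(z) = (1 + z)*(-3 + z) (D(z) = (-3 + z)*(1 + z) = (1 + z)*(-3 + z))
(D(-11) + v)² = ((-3 + (-11)² - 2*(-11)) + 30)² = ((-3 + 121 + 22) + 30)² = (140 + 30)² = 170² = 28900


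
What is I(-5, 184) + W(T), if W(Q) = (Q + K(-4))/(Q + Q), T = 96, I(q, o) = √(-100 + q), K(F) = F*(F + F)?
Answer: ⅔ + I*√105 ≈ 0.66667 + 10.247*I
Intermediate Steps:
K(F) = 2*F² (K(F) = F*(2*F) = 2*F²)
W(Q) = (32 + Q)/(2*Q) (W(Q) = (Q + 2*(-4)²)/(Q + Q) = (Q + 2*16)/((2*Q)) = (Q + 32)*(1/(2*Q)) = (32 + Q)*(1/(2*Q)) = (32 + Q)/(2*Q))
I(-5, 184) + W(T) = √(-100 - 5) + (½)*(32 + 96)/96 = √(-105) + (½)*(1/96)*128 = I*√105 + ⅔ = ⅔ + I*√105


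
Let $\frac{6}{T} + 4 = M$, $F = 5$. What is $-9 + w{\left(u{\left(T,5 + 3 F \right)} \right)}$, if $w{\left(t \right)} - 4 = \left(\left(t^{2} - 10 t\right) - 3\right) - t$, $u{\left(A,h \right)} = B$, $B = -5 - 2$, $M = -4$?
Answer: $118$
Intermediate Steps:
$B = -7$ ($B = -5 - 2 = -7$)
$T = - \frac{3}{4}$ ($T = \frac{6}{-4 - 4} = \frac{6}{-8} = 6 \left(- \frac{1}{8}\right) = - \frac{3}{4} \approx -0.75$)
$u{\left(A,h \right)} = -7$
$w{\left(t \right)} = 1 + t^{2} - 11 t$ ($w{\left(t \right)} = 4 - \left(3 - t^{2} + 11 t\right) = 1 + t^{2} - 11 t$)
$-9 + w{\left(u{\left(T,5 + 3 F \right)} \right)} = -9 + \left(1 + \left(-7\right)^{2} - -77\right) = -9 + \left(1 + 49 + 77\right) = -9 + 127 = 118$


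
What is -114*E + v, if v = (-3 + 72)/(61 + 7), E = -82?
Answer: 635733/68 ≈ 9349.0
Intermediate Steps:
v = 69/68 ≈ 1.0147
-114*E + v = -114*(-82) + 69/68 = 9348 + 69/68 = 635733/68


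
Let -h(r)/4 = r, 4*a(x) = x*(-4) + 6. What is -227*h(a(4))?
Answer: -2270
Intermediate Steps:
a(x) = 3/2 - x (a(x) = (x*(-4) + 6)/4 = (-4*x + 6)/4 = (6 - 4*x)/4 = 3/2 - x)
h(r) = -4*r
-227*h(a(4)) = -(-908)*(3/2 - 1*4) = -(-908)*(3/2 - 4) = -(-908)*(-5)/2 = -227*10 = -2270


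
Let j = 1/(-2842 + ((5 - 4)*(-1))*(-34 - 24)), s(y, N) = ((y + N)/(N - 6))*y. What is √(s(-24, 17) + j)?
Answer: √895179714/7656 ≈ 3.9080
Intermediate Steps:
s(y, N) = y*(N + y)/(-6 + N) (s(y, N) = ((N + y)/(-6 + N))*y = y*(N + y)/(-6 + N))
j = -1/2784 (j = 1/(-2842 + (1*(-1))*(-58)) = 1/(-2842 - 1*(-58)) = 1/(-2842 + 58) = 1/(-2784) = -1/2784 ≈ -0.00035920)
√(s(-24, 17) + j) = √(-24*(17 - 24)/(-6 + 17) - 1/2784) = √(-24*(-7)/11 - 1/2784) = √(-24*1/11*(-7) - 1/2784) = √(168/11 - 1/2784) = √(467701/30624) = √895179714/7656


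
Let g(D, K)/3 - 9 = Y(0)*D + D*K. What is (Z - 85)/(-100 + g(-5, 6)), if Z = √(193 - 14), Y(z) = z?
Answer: 85/163 - √179/163 ≈ 0.43939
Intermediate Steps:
g(D, K) = 27 + 3*D*K (g(D, K) = 27 + 3*(0*D + D*K) = 27 + 3*(0 + D*K) = 27 + 3*(D*K) = 27 + 3*D*K)
Z = √179 ≈ 13.379
(Z - 85)/(-100 + g(-5, 6)) = (√179 - 85)/(-100 + (27 + 3*(-5)*6)) = (-85 + √179)/(-100 + (27 - 90)) = (-85 + √179)/(-100 - 63) = (-85 + √179)/(-163) = (-85 + √179)*(-1/163) = 85/163 - √179/163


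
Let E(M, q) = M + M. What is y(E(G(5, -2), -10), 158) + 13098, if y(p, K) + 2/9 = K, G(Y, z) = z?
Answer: 119302/9 ≈ 13256.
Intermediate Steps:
E(M, q) = 2*M
y(p, K) = -2/9 + K
y(E(G(5, -2), -10), 158) + 13098 = (-2/9 + 158) + 13098 = 1420/9 + 13098 = 119302/9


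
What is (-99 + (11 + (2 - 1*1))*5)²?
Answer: 1521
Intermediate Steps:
(-99 + (11 + (2 - 1*1))*5)² = (-99 + (11 + (2 - 1))*5)² = (-99 + (11 + 1)*5)² = (-99 + 12*5)² = (-99 + 60)² = (-39)² = 1521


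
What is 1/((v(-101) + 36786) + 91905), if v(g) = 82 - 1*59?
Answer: 1/128714 ≈ 7.7692e-6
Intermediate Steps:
v(g) = 23 (v(g) = 82 - 59 = 23)
1/((v(-101) + 36786) + 91905) = 1/((23 + 36786) + 91905) = 1/(36809 + 91905) = 1/128714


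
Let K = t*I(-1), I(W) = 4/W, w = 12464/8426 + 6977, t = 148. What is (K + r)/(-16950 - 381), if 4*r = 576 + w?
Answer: -21850637/292062012 ≈ -0.074815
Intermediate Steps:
w = 29400333/4213 (w = 12464*(1/8426) + 6977 = 6232/4213 + 6977 = 29400333/4213 ≈ 6978.5)
K = -592 (K = 148*(4/(-1)) = 148*(4*(-1)) = 148*(-4) = -592)
r = 31827021/16852 (r = (576 + 29400333/4213)/4 = (¼)*(31827021/4213) = 31827021/16852 ≈ 1888.6)
(K + r)/(-16950 - 381) = (-592 + 31827021/16852)/(-16950 - 381) = (21850637/16852)/(-17331) = (21850637/16852)*(-1/17331) = -21850637/292062012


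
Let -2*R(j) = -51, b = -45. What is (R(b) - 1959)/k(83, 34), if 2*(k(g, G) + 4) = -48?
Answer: 3867/56 ≈ 69.054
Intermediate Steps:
k(g, G) = -28 (k(g, G) = -4 + (1/2)*(-48) = -4 - 24 = -28)
R(j) = 51/2 (R(j) = -1/2*(-51) = 51/2)
(R(b) - 1959)/k(83, 34) = (51/2 - 1959)/(-28) = -3867/2*(-1/28) = 3867/56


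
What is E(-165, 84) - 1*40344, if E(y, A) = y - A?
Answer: -40593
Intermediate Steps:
E(-165, 84) - 1*40344 = (-165 - 1*84) - 1*40344 = (-165 - 84) - 40344 = -249 - 40344 = -40593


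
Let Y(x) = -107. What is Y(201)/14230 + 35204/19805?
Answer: 99766757/56365030 ≈ 1.7700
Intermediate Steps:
Y(201)/14230 + 35204/19805 = -107/14230 + 35204/19805 = 99766757/56365030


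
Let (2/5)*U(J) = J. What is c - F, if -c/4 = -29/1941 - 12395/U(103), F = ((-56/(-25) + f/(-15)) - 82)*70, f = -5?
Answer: 1916751806/333205 ≈ 5752.5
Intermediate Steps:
U(J) = 5*J/2
F = -83398/15 (F = ((-56/(-25) - 5/(-15)) - 82)*70 = ((-56*(-1/25) - 5*(-1/15)) - 82)*70 = ((56/25 + ⅓) - 82)*70 = (193/75 - 82)*70 = -5957/75*70 = -83398/15 ≈ -5559.9)
c = 38505860/199923 (c = -4*(-29/1941 - 12395/((5/2)*103)) = -4*(-29*1/1941 - 12395/515/2) = -4*(-29/1941 - 12395*2/515) = -4*(-29/1941 - 4958/103) = -4*(-9626465/199923) = 38505860/199923 ≈ 192.60)
c - F = 38505860/199923 - 1*(-83398/15) = 38505860/199923 + 83398/15 = 1916751806/333205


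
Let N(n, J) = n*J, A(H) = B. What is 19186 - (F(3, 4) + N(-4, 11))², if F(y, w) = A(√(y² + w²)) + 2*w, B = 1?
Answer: 17961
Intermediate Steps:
A(H) = 1
N(n, J) = J*n
F(y, w) = 1 + 2*w
19186 - (F(3, 4) + N(-4, 11))² = 19186 - ((1 + 2*4) + 11*(-4))² = 19186 - ((1 + 8) - 44)² = 19186 - (9 - 44)² = 19186 - 1*(-35)² = 19186 - 1*1225 = 19186 - 1225 = 17961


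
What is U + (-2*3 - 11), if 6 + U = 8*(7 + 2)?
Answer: 49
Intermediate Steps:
U = 66 (U = -6 + 8*(7 + 2) = -6 + 8*9 = -6 + 72 = 66)
U + (-2*3 - 11) = 66 + (-2*3 - 11) = 66 + (-6 - 11) = 66 - 17 = 49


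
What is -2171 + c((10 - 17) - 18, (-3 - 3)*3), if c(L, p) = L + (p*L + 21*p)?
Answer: -2124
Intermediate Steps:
c(L, p) = L + 21*p + L*p (c(L, p) = L + (L*p + 21*p) = L + (21*p + L*p) = L + 21*p + L*p)
-2171 + c((10 - 17) - 18, (-3 - 3)*3) = -2171 + (((10 - 17) - 18) + 21*((-3 - 3)*3) + ((10 - 17) - 18)*((-3 - 3)*3)) = -2171 + ((-7 - 18) + 21*(-6*3) + (-7 - 18)*(-6*3)) = -2171 + (-25 + 21*(-18) - 25*(-18)) = -2171 + (-25 - 378 + 450) = -2171 + 47 = -2124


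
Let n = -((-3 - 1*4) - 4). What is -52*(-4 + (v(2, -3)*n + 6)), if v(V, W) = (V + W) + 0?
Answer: 468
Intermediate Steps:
v(V, W) = V + W
n = 11 (n = -((-3 - 4) - 4) = -(-7 - 4) = -1*(-11) = 11)
-52*(-4 + (v(2, -3)*n + 6)) = -52*(-4 + ((2 - 3)*11 + 6)) = -52*(-4 + (-1*11 + 6)) = -52*(-4 + (-11 + 6)) = -52*(-4 - 5) = -52*(-9) = 468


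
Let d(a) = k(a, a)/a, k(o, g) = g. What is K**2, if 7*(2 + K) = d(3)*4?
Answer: 100/49 ≈ 2.0408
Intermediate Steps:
d(a) = 1 (d(a) = a/a = 1)
K = -10/7 (K = -2 + (1*4)/7 = -2 + (1/7)*4 = -2 + 4/7 = -10/7 ≈ -1.4286)
K**2 = (-10/7)**2 = 100/49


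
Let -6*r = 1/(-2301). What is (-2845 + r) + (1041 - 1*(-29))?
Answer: -24505649/13806 ≈ -1775.0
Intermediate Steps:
r = 1/13806 (r = -⅙/(-2301) = -⅙*(-1/2301) = 1/13806 ≈ 7.2432e-5)
(-2845 + r) + (1041 - 1*(-29)) = (-2845 + 1/13806) + (1041 - 1*(-29)) = -39278069/13806 + (1041 + 29) = -39278069/13806 + 1070 = -24505649/13806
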